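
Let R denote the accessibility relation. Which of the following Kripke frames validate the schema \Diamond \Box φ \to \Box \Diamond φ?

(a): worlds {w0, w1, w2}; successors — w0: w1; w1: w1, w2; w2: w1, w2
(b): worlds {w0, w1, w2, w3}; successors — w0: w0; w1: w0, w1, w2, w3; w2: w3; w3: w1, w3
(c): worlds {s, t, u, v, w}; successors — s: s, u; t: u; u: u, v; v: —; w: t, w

The schema corresponds to convergence: \forall x \forall y \forall z (Rxy \wedge Rxz \to \exists w (Ryw \wedge Rzw)).
(a): holds.
(b): fails — Rw1w2 and Rw1w0 but w2 and w0 have no common successor.
(c): fails — Ruv and Ruv but v and v have no common successor.
Valid on: (a).

(a)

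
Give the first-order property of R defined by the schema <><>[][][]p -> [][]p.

forall x forall y forall z ((x R^2 y & x R^2 z) -> exists w (y R^3 w & z = w))

This is a Sahlqvist (Geach-type) schema ◇^2□^3p → □^2◇^0p.
First-order correspondent: forall x forall y forall z ((x R^2 y & x R^2 z) -> exists w (y R^3 w & z = w)).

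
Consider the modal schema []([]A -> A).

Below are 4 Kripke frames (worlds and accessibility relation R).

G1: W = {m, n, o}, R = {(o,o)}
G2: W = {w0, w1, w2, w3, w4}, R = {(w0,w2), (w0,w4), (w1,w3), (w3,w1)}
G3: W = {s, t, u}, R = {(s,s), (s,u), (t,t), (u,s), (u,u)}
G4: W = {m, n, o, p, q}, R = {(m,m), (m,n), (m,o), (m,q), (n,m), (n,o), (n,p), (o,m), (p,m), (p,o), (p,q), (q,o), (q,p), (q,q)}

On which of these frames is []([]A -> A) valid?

The schema corresponds to shift-reflexivity: forall x forall y (Rxy -> Ryy).
G1: holds.
G2: fails — Rw0w2 but not Rw2w2.
G3: holds.
G4: fails — Rno but not Roo.

G1, G3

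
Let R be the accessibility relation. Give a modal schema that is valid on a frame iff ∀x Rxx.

The condition is reflexivity. The T schema □s → s defines it.

□s → s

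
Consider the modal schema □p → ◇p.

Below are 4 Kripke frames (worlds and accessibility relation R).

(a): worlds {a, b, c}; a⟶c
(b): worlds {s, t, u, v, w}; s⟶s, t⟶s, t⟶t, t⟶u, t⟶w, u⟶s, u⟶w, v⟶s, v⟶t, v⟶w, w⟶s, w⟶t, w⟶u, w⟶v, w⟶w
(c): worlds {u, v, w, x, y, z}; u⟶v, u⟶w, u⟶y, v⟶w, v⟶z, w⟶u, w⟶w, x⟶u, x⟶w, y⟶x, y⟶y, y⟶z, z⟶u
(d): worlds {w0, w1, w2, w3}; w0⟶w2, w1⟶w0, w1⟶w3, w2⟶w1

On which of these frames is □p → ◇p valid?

The schema corresponds to seriality: ∀x ∃y Rxy.
(a): fails — world b has no successor.
(b): satisfies the condition.
(c): satisfies the condition.
(d): fails — world w3 has no successor.
Valid on: (b), (c).

(b), (c)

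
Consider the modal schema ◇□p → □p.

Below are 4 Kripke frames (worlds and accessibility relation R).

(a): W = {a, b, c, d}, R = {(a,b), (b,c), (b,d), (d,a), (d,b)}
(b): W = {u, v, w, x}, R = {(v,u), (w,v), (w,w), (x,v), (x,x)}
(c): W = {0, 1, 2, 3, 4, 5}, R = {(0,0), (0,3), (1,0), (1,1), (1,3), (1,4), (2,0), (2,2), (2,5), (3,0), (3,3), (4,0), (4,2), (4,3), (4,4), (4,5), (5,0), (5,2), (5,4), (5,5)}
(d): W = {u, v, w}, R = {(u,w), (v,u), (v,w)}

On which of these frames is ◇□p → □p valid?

none

This is the axiom for the Euclidean property; its first-order frame correspondent is ∀x ∀y ∀z (Rxy ∧ Rxz → Ryz).
(a): fails — Rab and Rab but not Rbb.
(b): fails — Rvu and Rvu but not Ruu.
(c): fails — R10 and R11 but not R01.
(d): fails — Ruw and Ruw but not Rww.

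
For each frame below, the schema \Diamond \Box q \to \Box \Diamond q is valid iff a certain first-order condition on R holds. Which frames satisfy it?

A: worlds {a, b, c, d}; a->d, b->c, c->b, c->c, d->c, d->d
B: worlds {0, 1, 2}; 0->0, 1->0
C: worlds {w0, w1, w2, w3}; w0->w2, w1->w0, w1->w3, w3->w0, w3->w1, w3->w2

Frame correspondent (Sahlqvist): \forall x \forall y \forall z (Rxy \wedge Rxz \to \exists w (Ryw \wedge Rzw)) — i.e. convergence.
A: holds.
B: holds.
C: fails — Rw0w2 and Rw0w2 but w2 and w2 have no common successor.

A, B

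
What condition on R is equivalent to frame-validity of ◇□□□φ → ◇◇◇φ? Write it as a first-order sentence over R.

∀x ∀y (xRy → ∃w (yR³w ∧ xR³w))

This is a Sahlqvist (Geach-type) schema ◇^1□^3φ → □^0◇^3φ.
Minimal-valuation argument: fix x; take any y with xR^1y and any z with xR^0z. Set V(φ) to the set of worlds R-reachable from y in exactly 3 steps. Then □^3φ holds at y, so the antecedent holds at x; validity forces ◇^3φ at z, giving a w with zR^3w and yR^3w.
First-order correspondent: ∀x ∀y (xRy → ∃w (yR³w ∧ xR³w)).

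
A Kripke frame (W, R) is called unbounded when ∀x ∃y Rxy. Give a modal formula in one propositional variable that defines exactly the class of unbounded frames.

The condition is seriality. The D schema □p → ◇p defines it.
Suppose □p→◇p is valid. At any x set V(p)=W. Then □p at x, so ◇p at x, so x has a successor.

□p → ◇p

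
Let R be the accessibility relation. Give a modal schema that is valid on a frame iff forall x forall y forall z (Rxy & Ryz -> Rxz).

The condition is transitivity. The 4 schema □q → □□q defines it.
Suppose □q→□□q is valid. Take Rxy, Ryz and set V(q)={w : Rxw}. Then □q at x, so □□q at x, so □q at y, so q at z, i.e. Rxz.

□q → □□q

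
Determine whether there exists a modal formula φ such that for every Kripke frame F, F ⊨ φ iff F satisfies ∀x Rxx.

Yes, by □p → p

Yes: it is reflexivity, defined by the T schema □p → p.
Suppose □p→p is valid. At any x set V(p)={w : Rxw}. Then □p holds at x, so p holds at x, i.e. Rxx.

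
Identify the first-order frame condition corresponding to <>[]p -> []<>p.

convergence: forall x forall y forall z (Rxy & Rxz -> exists w (Ryw & Rzw))

Suppose ◇□p→□◇p is valid. Take Rxy, Rxz and set V(p)={w : Ryw}. Then □p at y so ◇□p at x, so □◇p at x, so ◇p at z, giving w with Rzw and Ryw.
The converse is a direct semantic check.
So the correspondent is convergence.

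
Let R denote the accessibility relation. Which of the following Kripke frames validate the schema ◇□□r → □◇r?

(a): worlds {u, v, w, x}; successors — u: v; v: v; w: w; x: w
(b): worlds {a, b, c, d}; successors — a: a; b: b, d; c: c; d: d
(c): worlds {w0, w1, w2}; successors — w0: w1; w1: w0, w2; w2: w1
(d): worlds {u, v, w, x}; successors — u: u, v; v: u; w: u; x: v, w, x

(a), (b), (d)

This is the axiom for a generalized confluence (Geach) condition; its first-order frame correspondent is ∀x ∀y ∀z ((xRy ∧ xRz) → ∃w (yR²w ∧ zRw)).
(a): holds.
(b): holds.
(c): fails — w0Rw1, w0Rw1 but no w with w1R²w and w1Rw.
(d): holds.
Valid on: (a), (b), (d).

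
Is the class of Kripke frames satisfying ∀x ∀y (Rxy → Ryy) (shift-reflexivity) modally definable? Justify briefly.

Yes — defined by □(□r → r)

Yes: it is shift-reflexivity, defined by the T□ schema □(□r → r).
Suppose □(□r→r) is valid. Take Rxy and set V(r)={w : Ryw}. Then at y, □r holds; since □(□r→r) at x, □r→r at y, so r at y, i.e. Ryy.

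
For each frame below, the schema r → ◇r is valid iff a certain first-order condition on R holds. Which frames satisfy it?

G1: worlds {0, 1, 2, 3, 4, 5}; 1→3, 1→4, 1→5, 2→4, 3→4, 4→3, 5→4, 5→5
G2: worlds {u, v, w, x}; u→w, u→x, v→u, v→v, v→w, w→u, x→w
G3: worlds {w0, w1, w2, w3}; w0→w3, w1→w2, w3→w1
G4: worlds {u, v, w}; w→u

The schema corresponds to reflexivity: ∀x Rxx.
G1: fails — world 0 does not see itself.
G2: fails — world u does not see itself.
G3: fails — world w0 does not see itself.
G4: fails — world u does not see itself.
Valid on no frame.

none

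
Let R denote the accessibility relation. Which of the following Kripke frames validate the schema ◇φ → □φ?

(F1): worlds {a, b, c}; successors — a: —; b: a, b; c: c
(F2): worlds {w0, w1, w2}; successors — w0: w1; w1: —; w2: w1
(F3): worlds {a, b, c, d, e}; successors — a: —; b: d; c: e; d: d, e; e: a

This is the axiom for partial functionality; its first-order frame correspondent is ∀x ∀y ∀z (Rxy ∧ Rxz → y = z).
(F1): fails — b sees both a and b.
(F2): condition met.
(F3): fails — d sees both d and e.

(F2)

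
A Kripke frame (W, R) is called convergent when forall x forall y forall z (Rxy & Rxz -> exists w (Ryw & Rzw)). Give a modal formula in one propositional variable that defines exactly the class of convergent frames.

The condition is convergence. The .2 schema ◇□s → □◇s defines it.
Suppose ◇□s→□◇s is valid. Take Rxy, Rxz and set V(s)={w : Ryw}. Then □s at y so ◇□s at x, so □◇s at x, so ◇s at z, giving w with Rzw and Ryw.

◇□s → □◇s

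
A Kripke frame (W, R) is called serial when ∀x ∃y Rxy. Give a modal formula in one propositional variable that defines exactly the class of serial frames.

□r → ◇r

The condition is seriality. The D schema □r → ◇r defines it.
Suppose □r→◇r is valid. At any x set V(r)=W. Then □r at x, so ◇r at x, so x has a successor.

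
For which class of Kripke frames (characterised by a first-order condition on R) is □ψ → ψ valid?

Suppose □ψ→ψ is valid. At any x set V(ψ)={w : Rxw}. Then □ψ holds at x, so ψ holds at x, i.e. Rxx.

reflexivity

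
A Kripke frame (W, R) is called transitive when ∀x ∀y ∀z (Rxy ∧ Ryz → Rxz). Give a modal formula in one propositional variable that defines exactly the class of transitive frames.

The condition is transitivity. The 4 schema □s → □□s defines it.
Suppose □s→□□s is valid. Take Rxy, Ryz and set V(s)={w : Rxw}. Then □s at x, so □□s at x, so □s at y, so s at z, i.e. Rxz.

□s → □□s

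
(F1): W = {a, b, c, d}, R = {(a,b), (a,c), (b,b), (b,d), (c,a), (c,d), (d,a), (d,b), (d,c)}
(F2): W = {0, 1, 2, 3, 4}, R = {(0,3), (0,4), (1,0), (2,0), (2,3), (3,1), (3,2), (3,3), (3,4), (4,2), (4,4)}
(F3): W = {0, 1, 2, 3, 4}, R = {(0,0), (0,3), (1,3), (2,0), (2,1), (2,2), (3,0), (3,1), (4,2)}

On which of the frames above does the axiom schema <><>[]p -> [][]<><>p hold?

The schema corresponds to a generalized confluence (Geach) condition: forall x forall y forall z ((x R^2 y & x R^2 z) -> exists w (yRw & z R^2 w)).
(F1): condition met.
(F2): fails — 0R²1, 0R²1 but no w with 1Rw and 1R²w.
(F3): fails — 0R²1, 0R²1 but no w with 1Rw and 1R²w.

(F1)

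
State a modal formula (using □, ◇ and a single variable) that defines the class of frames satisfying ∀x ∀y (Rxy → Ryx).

This is symmetry; the standard corresponding axiom is B: ψ → □◇ψ.
Suppose ψ→□◇ψ is valid. Take Rxy and set V(ψ)={x}. Then ψ at x, so □◇ψ at x, so ◇ψ at y, so some z with Ryz has ψ; z=x, i.e. Ryx.

ψ → □◇ψ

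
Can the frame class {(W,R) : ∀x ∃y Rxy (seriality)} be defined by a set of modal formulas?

The condition is seriality. A defining modal formula is □q → ◇q.

Yes — defined by □q → ◇q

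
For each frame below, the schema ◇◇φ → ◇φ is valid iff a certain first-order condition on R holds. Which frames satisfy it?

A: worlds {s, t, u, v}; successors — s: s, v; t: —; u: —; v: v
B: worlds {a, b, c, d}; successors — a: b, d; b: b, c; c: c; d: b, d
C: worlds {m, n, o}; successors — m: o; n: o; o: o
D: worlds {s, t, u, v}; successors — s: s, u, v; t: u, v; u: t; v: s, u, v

Frame correspondent (Sahlqvist): ∀x ∀y ∀z (Rxy ∧ Ryz → Rxz) — i.e. transitivity.
A: ✓.
B: fails — Rab and Rbc but not Rac.
C: ✓.
D: fails — Rtv and Rvs but not Rts.

A, C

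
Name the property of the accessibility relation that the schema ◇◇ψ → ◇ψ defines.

This is a form of the 4 axiom.
It corresponds to transitivity: ∀x ∀y ∀z (Rxy ∧ Ryz → Rxz).

transitivity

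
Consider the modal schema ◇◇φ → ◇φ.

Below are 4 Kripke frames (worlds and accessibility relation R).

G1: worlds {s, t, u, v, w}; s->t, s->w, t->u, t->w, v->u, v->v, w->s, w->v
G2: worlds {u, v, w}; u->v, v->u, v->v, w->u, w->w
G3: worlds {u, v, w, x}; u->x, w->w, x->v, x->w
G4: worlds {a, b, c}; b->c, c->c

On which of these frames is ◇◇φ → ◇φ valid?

G4

Frame correspondent (Sahlqvist): ∀x ∀y ∀z (Rxy ∧ Ryz → Rxz) — i.e. transitivity.
G1: fails — Rtw and Rwv but not Rtv.
G2: fails — Ruv and Rvu but not Ruu.
G3: fails — Rux and Rxw but not Ruw.
G4: ✓.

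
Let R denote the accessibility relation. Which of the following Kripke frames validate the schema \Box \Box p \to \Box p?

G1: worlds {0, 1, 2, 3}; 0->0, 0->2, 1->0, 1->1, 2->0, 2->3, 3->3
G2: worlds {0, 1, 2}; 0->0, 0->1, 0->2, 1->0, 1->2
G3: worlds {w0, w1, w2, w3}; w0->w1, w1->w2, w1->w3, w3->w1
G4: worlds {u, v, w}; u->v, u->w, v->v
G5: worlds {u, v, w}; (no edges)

G1, G2, G5

The schema corresponds to density: \forall x \forall y (Rxy \to \exists z (Rxz \wedge Rzy)).
G1: satisfies the condition.
G2: satisfies the condition.
G3: fails — Rw1w2 but no z with Rw1z and Rzw2.
G4: fails — Ruw but no z with Ruz and Rzw.
G5: satisfies the condition.
Valid on: G1, G2, G5.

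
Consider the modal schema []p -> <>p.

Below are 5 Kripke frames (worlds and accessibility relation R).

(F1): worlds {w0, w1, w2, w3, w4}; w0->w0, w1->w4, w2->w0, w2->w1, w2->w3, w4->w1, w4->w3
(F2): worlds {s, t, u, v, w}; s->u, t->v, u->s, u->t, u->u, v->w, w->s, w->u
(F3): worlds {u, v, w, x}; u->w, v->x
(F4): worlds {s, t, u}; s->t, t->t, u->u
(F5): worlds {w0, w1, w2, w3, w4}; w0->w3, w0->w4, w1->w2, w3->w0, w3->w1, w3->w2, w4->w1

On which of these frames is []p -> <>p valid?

(F2), (F4)

The schema corresponds to seriality: forall x exists y Rxy.
(F1): fails — world w3 has no successor.
(F2): ✓.
(F3): fails — world w has no successor.
(F4): ✓.
(F5): fails — world w2 has no successor.
Valid on: (F2), (F4).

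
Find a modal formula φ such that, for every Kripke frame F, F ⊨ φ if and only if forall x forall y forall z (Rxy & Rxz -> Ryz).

◇s → □◇s

The condition is the Euclidean property. The 5 schema ◇s → □◇s defines it.
Suppose ◇s→□◇s is valid. Take Rxy, Rxz and set V(s)={y}. Then ◇s at x, so □◇s at x, so ◇s at z, so some w with Rzw has s; w=y, i.e. Rzy. By symmetry of the argument, Ryz.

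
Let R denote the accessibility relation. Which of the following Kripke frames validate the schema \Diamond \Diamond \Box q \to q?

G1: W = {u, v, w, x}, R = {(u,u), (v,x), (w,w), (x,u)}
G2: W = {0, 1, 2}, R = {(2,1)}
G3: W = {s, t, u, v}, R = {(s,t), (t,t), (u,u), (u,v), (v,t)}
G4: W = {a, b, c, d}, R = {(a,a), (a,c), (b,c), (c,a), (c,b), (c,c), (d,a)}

Frame correspondent (Sahlqvist): \forall x \forall y (x R^2 y \to \exists w (yRw \wedge x = w)) — i.e. a generalized confluence (Geach) condition.
G1: fails — vR²u but no t with uRt and v=t.
G2: ✓.
G3: fails — sR²t but no w with tRw and s=w.
G4: fails — aR²b but no w with bRw and a=w.
Valid on: G2.

G2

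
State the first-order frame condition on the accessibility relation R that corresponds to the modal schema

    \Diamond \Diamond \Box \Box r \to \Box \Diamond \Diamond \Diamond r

\forall x \forall y \forall z ((x R^2 y \wedge xRz) \to \exists w (y R^2 w \wedge z R^3 w))

This is a Sahlqvist (Geach-type) schema ◇^2□^2r → □^1◇^3r.
First-order correspondent: \forall x \forall y \forall z ((x R^2 y \wedge xRz) \to \exists w (y R^2 w \wedge z R^3 w)).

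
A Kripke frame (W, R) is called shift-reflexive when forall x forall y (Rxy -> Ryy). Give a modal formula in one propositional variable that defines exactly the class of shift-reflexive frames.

□(□ψ → ψ)

This is shift-reflexivity; the standard corresponding axiom is T□: □(□ψ → ψ).
Suppose □(□ψ→ψ) is valid. Take Rxy and set V(ψ)={w : Ryw}. Then at y, □ψ holds; since □(□ψ→ψ) at x, □ψ→ψ at y, so ψ at y, i.e. Ryy.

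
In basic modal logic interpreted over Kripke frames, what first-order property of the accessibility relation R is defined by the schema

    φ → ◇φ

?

This is a form of the T axiom.
Its frame correspondent is reflexivity — ∀x Rxx.

reflexivity: ∀x Rxx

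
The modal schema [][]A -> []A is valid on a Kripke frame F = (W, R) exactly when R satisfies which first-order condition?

density

Suppose □□A→□A is valid. Take Rxy and set V(A)={w : xR²w}. Then □□A at x, so □A at x, so A at y, i.e. ∃z(Rxz∧Rzy).
The converse is a direct semantic check.
So the correspondent is density.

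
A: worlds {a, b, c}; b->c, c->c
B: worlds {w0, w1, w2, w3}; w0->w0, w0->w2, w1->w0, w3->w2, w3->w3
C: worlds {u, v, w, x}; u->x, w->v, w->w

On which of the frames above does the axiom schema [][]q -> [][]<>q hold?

A

This is the axiom for a generalized confluence (Geach) condition; its first-order frame correspondent is forall x forall z (x R^2 z -> exists w (x R^2 w & zRw)).
A: satisfies the condition.
B: fails — w0R²w2 but no w with w0R²w and w2Rw.
C: fails — wR²v but no t with wR²t and vRt.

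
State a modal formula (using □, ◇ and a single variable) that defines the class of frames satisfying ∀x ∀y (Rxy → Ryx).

q → □◇q

A defining formula is q → □◇q (the B axiom).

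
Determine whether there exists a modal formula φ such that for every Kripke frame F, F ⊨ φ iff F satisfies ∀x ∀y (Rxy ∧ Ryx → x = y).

Modal frame validity is preserved under surjective bounded morphisms.
The 6-cycle (worlds a,b,c,d,e,f with a→b→c→d→e→f→a) is antisymmetric. Sending even-indexed worlds to • and odd-indexed worlds to ∘ is a surjective bounded morphism onto the two-world frame with •↔∘, which is not antisymmetric.
So the class is not modally definable.

No — not modally definable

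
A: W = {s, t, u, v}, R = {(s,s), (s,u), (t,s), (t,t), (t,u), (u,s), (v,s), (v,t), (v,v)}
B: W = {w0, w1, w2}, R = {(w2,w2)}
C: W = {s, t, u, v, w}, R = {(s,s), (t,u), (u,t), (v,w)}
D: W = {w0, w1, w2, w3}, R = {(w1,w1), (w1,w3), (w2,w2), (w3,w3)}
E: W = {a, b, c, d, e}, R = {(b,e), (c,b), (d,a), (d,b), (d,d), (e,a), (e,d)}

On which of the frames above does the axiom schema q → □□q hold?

B, C

Frame correspondent (Sahlqvist): ∀x ∀z (xR²z → ∃w (x = w ∧ z = w)) — i.e. a generalized confluence (Geach) condition.
A: fails — sR²u but s ≠ u.
B: satisfies the condition.
C: satisfies the condition.
D: fails — w1R²w3 but w1 ≠ w3.
E: fails — bR²a but b ≠ a.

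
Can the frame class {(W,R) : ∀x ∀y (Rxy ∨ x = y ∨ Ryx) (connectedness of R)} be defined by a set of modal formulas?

Not modally definable

Modal frame validity is preserved under disjoint unions.
Take 4 disjoint single-world reflexive frames: each is trivially connected, but their disjoint union has 4 worlds with no edge between distinct components, so it is not connected.
So the class is not modally definable.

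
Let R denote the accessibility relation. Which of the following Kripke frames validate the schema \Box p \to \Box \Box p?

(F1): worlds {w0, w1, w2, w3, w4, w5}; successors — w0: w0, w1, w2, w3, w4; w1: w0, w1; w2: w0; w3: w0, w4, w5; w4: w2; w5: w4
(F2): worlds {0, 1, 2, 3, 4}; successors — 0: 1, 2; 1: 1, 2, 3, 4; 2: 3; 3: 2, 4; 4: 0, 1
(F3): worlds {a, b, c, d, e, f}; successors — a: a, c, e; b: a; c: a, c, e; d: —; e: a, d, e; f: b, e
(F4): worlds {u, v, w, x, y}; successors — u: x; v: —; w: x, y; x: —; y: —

This is the axiom for transitivity; its first-order frame correspondent is \forall x \forall y \forall z (Rxy \wedge Ryz \to Rxz).
(F1): fails — Rw1w0 and Rw0w4 but not Rw1w4.
(F2): fails — R34 and R40 but not R30.
(F3): fails — Rea and Rac but not Rec.
(F4): condition met.

(F4)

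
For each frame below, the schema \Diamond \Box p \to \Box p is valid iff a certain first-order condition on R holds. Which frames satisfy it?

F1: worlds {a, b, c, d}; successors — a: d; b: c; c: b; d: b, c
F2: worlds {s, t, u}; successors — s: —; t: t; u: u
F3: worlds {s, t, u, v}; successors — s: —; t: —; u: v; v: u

F2

The schema corresponds to the Euclidean property: \forall x \forall y \forall z (Rxy \wedge Rxz \to Ryz).
F1: fails — Rad and Rad but not Rdd.
F2: condition met.
F3: fails — Ruv and Ruv but not Rvv.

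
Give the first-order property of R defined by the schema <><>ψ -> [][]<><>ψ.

This is a Sahlqvist (Geach-type) schema ◇^2□^0ψ → □^2◇^2ψ.
First-order correspondent: forall x forall y forall z ((x R^2 y & x R^2 z) -> exists w (y = w & z R^2 w)).

forall x forall y forall z ((x R^2 y & x R^2 z) -> exists w (y = w & z R^2 w))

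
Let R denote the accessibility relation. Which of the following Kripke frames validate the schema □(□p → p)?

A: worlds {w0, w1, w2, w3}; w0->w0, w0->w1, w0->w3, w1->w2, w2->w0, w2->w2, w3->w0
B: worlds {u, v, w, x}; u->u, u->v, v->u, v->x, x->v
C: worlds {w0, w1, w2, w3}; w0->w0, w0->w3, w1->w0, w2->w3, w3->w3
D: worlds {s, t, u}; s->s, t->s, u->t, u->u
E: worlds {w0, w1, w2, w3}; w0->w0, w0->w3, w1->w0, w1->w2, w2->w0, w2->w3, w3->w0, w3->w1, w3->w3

C

Frame correspondent (Sahlqvist): ∀x ∀y (Rxy → Ryy) — i.e. shift-reflexivity.
A: fails — Rw0w1 but not Rw1w1.
B: fails — Ruv but not Rvv.
C: ✓.
D: fails — Rut but not Rtt.
E: fails — Rw1w2 but not Rw2w2.
Valid on: C.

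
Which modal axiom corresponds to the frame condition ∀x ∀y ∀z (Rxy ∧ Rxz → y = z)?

◇s → □s

This is partial functionality; the standard corresponding axiom is CD: ◇s → □s.
Suppose ◇s→□s is valid. Take Rxy, Rxz and set V(s)={y}. Then ◇s at x, so □s at x, so s at z, i.e. z=y.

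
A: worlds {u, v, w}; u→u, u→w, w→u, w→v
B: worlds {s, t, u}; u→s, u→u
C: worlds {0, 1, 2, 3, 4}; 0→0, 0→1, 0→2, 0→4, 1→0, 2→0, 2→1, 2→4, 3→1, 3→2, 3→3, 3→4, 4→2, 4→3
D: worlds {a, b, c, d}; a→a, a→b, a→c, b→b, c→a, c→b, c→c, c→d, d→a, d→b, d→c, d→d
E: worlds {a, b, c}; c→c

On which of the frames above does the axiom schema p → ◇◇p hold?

C, D

The schema corresponds to a generalized confluence (Geach) condition: ∀x ∃w (x = w ∧ xR²w).
A: fails — at v but no t with v=t and vR²t.
B: fails — at s but no w with s=w and sR²w.
C: holds.
D: holds.
E: fails — at a but no w with a=w and aR²w.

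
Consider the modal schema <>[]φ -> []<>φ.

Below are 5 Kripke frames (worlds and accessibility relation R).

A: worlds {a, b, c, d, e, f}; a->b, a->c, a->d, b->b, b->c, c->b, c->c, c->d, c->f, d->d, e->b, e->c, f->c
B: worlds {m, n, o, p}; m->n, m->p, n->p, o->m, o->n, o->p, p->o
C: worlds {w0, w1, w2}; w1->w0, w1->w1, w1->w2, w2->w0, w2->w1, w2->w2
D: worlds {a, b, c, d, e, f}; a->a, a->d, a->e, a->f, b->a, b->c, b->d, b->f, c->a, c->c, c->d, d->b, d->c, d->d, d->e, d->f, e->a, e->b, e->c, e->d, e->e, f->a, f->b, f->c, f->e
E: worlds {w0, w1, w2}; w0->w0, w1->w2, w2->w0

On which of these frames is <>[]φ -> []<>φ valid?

Frame correspondent (Sahlqvist): forall x forall y forall z (Rxy & Rxz -> exists w (Ryw & Rzw)) — i.e. convergence.
A: fails — Rab and Rad but b and d have no common successor.
B: fails — Rmn and Rmp but n and p have no common successor.
C: fails — Rw1w2 and Rw1w0 but w2 and w0 have no common successor.
D: condition met.
E: condition met.

D, E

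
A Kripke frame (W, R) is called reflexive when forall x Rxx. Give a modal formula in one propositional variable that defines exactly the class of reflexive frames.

□s → s

A defining formula is □s → s (the T axiom).
Suppose □s→s is valid. At any x set V(s)={w : Rxw}. Then □s holds at x, so s holds at x, i.e. Rxx.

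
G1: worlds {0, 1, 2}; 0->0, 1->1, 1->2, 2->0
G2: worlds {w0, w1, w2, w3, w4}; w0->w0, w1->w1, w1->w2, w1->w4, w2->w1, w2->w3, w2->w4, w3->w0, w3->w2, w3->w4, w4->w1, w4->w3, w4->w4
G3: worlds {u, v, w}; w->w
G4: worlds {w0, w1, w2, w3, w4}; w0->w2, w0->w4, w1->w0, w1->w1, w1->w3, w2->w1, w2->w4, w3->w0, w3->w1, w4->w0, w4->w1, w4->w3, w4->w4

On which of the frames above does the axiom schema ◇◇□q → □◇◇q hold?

Frame correspondent (Sahlqvist): ∀x ∀y ∀z ((xR²y ∧ xRz) → ∃w (yRw ∧ zR²w)) — i.e. a generalized confluence (Geach) condition.
G1: fails — 1R²1, 1R2 but no w with 1Rw and 2R²w.
G2: fails — w2R²w0, w2Rw1 but no w with w0Rw and w1R²w.
G3: holds.
G4: holds.
Valid on: G3, G4.

G3, G4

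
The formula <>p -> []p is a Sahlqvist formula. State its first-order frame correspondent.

partial functionality

Suppose ◇p→□p is valid. Take Rxy, Rxz and set V(p)={y}. Then ◇p at x, so □p at x, so p at z, i.e. z=y.
Conversely, on a frame with partial functionality the schema holds at every world under every valuation.
Frame condition: forall x forall y forall z (Rxy & Rxz -> y = z).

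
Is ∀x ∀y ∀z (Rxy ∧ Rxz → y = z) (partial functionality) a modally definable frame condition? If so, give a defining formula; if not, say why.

The condition is partial functionality. A defining modal formula is ◇q → □q.
Suppose ◇q→□q is valid. Take Rxy, Rxz and set V(q)={y}. Then ◇q at x, so □q at x, so q at z, i.e. z=y.

Yes, by ◇q → □q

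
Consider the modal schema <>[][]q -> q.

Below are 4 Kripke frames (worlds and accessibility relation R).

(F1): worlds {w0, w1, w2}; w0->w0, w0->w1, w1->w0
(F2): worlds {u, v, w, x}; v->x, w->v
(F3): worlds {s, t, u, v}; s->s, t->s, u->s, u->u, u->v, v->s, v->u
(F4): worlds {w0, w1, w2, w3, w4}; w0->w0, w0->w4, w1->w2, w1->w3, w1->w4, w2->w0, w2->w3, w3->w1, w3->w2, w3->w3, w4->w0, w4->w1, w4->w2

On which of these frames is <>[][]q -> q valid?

(F1)

The schema corresponds to a generalized confluence (Geach) condition: forall x forall y (xRy -> exists w (y R^2 w & x = w)).
(F1): ✓.
(F2): fails — vRx but no t with xR²t and v=t.
(F3): fails — tRs but no w with sR²w and t=w.
(F4): fails — w1Rw4 but no w with w4R²w and w1=w.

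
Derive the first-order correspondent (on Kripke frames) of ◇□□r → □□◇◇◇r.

This is a Sahlqvist (Geach-type) schema ◇^1□^2r → □^2◇^3r.
First-order correspondent: ∀x ∀y ∀z ((xRy ∧ xR²z) → ∃w (yR²w ∧ zR³w)).

∀x ∀y ∀z ((xRy ∧ xR²z) → ∃w (yR²w ∧ zR³w))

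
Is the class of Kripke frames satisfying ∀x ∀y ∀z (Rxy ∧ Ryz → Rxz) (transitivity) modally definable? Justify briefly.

This is a Sahlqvist condition; the 4 axiom □p → □□p defines it.
Suppose □p→□□p is valid. Take Rxy, Ryz and set V(p)={w : Rxw}. Then □p at x, so □□p at x, so □p at y, so p at z, i.e. Rxz.

Yes — defined by □p → □□p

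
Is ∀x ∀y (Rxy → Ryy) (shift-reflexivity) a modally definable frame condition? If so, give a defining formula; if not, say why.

This is a Sahlqvist condition; the T□ axiom □(□p → p) defines it.
Suppose □(□p→p) is valid. Take Rxy and set V(p)={w : Ryw}. Then at y, □p holds; since □(□p→p) at x, □p→p at y, so p at y, i.e. Ryy.

Yes — defined by □(□p → p)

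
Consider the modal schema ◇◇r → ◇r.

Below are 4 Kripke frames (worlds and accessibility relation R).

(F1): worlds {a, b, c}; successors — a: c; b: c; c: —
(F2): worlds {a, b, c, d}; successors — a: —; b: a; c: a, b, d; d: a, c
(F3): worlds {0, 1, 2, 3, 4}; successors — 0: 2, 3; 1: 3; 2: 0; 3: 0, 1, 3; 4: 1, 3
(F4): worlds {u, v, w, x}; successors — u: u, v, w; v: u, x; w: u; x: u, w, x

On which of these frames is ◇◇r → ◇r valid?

The schema corresponds to transitivity: ∀x ∀y ∀z (Rxy ∧ Ryz → Rxz).
(F1): holds.
(F2): fails — Rcd and Rdc but not Rcc.
(F3): fails — R02 and R20 but not R00.
(F4): fails — Ruv and Rvx but not Rux.

(F1)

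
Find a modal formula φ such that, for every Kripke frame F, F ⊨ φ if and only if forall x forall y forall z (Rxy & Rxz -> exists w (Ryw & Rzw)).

A defining formula is ◇□p → □◇p (the .2 axiom).
Suppose ◇□p→□◇p is valid. Take Rxy, Rxz and set V(p)={w : Ryw}. Then □p at y so ◇□p at x, so □◇p at x, so ◇p at z, giving w with Rzw and Ryw.

◇□p → □◇p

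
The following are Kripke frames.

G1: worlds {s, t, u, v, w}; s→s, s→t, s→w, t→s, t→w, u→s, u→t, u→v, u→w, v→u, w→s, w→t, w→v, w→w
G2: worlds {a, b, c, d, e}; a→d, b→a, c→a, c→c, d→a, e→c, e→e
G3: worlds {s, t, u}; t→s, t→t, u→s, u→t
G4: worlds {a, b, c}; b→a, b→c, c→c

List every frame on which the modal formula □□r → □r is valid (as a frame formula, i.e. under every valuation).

G3

The schema corresponds to density: ∀x ∀y (Rxy → ∃z (Rxz ∧ Rzy)).
G1: fails — Rvu but no z with Rvz and Rzu.
G2: fails — Rba but no z with Rbz and Rza.
G3: satisfies the condition.
G4: fails — Rba but no z with Rbz and Rza.
Valid on: G3.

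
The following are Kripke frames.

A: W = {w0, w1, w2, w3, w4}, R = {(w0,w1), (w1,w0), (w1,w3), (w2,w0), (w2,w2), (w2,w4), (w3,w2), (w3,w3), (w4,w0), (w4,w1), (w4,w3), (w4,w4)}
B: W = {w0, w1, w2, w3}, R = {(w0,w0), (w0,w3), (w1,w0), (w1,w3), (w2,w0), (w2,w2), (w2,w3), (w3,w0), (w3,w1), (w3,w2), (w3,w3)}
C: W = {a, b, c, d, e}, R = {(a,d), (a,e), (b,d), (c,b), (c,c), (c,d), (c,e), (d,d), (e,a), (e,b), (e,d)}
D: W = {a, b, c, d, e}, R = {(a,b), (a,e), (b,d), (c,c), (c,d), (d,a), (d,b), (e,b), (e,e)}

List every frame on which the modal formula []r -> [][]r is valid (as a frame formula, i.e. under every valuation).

none

This is the axiom for transitivity; its first-order frame correspondent is forall x forall y forall z (Rxy & Ryz -> Rxz).
A: fails — Rw1w0 and Rw0w1 but not Rw1w1.
B: fails — Rw1w3 and Rw3w1 but not Rw1w1.
C: fails — Rea and Rae but not Ree.
D: fails — Reb and Rbd but not Red.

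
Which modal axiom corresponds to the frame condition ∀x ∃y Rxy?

□r → ◇r

The condition is seriality. The D schema □r → ◇r defines it.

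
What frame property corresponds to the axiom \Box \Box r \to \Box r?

This schema is the C4 axiom.
It corresponds to density: \forall x \forall y (Rxy \to \exists z (Rxz \wedge Rzy)).

Density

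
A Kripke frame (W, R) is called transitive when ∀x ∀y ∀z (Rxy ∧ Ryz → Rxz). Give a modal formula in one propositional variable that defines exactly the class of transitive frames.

□p → □□p

This is transitivity; the standard corresponding axiom is 4: □p → □□p.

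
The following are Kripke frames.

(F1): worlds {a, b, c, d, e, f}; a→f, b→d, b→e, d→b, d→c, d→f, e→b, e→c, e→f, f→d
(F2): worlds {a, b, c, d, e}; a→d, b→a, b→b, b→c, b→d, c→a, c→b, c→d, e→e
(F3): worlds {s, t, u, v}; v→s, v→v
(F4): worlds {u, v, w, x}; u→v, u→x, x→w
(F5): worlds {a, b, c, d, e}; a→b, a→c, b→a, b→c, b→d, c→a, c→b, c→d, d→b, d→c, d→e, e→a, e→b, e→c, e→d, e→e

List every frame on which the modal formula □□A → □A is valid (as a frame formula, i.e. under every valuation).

(F3), (F5)

Frame correspondent (Sahlqvist): ∀x ∀y (Rxy → ∃z (Rxz ∧ Rzy)) — i.e. density.
(F1): fails — Reb but no z with Rez and Rzb.
(F2): fails — Rad but no z with Raz and Rzd.
(F3): condition met.
(F4): fails — Ruv but no z with Ruz and Rzv.
(F5): condition met.
Valid on: (F3), (F5).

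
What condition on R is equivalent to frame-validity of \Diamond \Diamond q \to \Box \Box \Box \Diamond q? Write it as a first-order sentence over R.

This is a Sahlqvist (Geach-type) schema ◇^2□^0q → □^3◇^1q.
Minimal-valuation argument: fix x; take any y with xR^2y and any z with xR^3z. Set V(q) to the set of worlds R-reachable from y in exactly 0 steps. Then □^0q holds at y, so the antecedent holds at x; validity forces ◇^1q at z, giving a w with zR^1w and yR^0w.
First-order correspondent: \forall x \forall y \forall z ((x R^2 y \wedge x R^3 z) \to \exists w (y = w \wedge zRw)).

\forall x \forall y \forall z ((x R^2 y \wedge x R^3 z) \to \exists w (y = w \wedge zRw))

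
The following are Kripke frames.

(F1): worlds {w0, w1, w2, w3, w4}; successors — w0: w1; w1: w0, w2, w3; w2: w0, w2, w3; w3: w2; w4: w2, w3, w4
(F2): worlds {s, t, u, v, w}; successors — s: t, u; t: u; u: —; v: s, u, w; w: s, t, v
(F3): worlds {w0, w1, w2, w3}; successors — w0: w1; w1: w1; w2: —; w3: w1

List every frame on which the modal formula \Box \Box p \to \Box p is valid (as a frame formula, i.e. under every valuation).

This is the axiom for density; its first-order frame correspondent is \forall x \forall y (Rxy \to \exists z (Rxz \wedge Rzy)).
(F1): fails — Rw0w1 but no z with Rw0z and Rzw1.
(F2): fails — Rvw but no z with Rvz and Rzw.
(F3): ✓.

(F3)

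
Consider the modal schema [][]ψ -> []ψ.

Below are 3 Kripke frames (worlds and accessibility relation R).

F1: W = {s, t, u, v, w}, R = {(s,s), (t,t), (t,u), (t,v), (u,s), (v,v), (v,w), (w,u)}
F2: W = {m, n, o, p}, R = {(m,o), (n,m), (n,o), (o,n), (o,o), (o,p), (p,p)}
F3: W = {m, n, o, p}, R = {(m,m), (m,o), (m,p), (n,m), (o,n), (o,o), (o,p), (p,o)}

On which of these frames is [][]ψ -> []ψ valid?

F3

The schema corresponds to density: forall x forall y (Rxy -> exists z (Rxz & Rzy)).
F1: fails — Rwu but no z with Rwz and Rzu.
F2: fails — Rnm but no z with Rnz and Rzm.
F3: satisfies the condition.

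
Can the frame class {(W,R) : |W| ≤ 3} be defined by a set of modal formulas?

No — not modally definable

Modal frame validity is preserved under disjoint unions.
Any modal formula valid on each of 4 disjoint one-world frames is valid on their disjoint union (validity is preserved under disjoint unions). Each one-world frame has |W|=1≤3, but the union has |W|=4.
Hence having at most 3 worlds is not modally definable.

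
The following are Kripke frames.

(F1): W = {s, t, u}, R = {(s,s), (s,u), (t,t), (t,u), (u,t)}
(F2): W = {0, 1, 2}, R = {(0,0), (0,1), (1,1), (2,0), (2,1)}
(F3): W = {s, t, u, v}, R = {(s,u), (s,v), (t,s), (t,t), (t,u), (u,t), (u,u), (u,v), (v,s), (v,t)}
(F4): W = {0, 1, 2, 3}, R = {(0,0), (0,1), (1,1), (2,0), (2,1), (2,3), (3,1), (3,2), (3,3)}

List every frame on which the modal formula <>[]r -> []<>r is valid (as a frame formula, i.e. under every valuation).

(F2), (F3), (F4)

The schema corresponds to convergence: forall x forall y forall z (Rxy & Rxz -> exists w (Ryw & Rzw)).
(F1): fails — Rsu and Rss but u and s have no common successor.
(F2): ✓.
(F3): ✓.
(F4): ✓.
Valid on: (F2), (F3), (F4).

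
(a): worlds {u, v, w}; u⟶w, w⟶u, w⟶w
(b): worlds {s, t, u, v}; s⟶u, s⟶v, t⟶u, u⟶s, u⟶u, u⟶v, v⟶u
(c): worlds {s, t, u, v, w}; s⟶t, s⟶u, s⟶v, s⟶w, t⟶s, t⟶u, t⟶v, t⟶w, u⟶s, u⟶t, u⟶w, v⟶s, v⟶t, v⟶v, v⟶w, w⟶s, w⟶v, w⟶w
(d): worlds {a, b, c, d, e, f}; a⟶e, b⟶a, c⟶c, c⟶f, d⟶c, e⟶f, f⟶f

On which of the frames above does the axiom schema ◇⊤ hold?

This is the axiom for seriality; its first-order frame correspondent is ∀x ∃y Rxy.
(a): fails — world v has no successor.
(b): condition met.
(c): condition met.
(d): condition met.

(b), (c), (d)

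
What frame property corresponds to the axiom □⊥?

Emptiness of R

□⊥ is valid iff no world has any successor (otherwise □⊥ fails at any world with one).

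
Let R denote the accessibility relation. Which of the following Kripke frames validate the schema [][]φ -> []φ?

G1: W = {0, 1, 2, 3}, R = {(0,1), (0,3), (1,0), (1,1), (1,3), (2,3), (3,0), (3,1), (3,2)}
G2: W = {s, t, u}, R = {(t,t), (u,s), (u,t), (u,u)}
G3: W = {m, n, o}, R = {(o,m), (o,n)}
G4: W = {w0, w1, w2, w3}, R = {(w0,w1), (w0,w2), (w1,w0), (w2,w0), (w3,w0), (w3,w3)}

This is the axiom for density; its first-order frame correspondent is forall x forall y (Rxy -> exists z (Rxz & Rzy)).
G1: fails — R32 but no z with R3z and Rz2.
G2: condition met.
G3: fails — Rom but no z with Roz and Rzm.
G4: fails — Rw1w0 but no z with Rw1z and Rzw0.
Valid on: G2.

G2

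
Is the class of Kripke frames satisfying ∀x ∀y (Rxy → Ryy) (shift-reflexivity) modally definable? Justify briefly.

The condition is shift-reflexivity. A defining modal formula is □(□r → r).
Suppose □(□r→r) is valid. Take Rxy and set V(r)={w : Ryw}. Then at y, □r holds; since □(□r→r) at x, □r→r at y, so r at y, i.e. Ryy.

Yes — defined by □(□r → r)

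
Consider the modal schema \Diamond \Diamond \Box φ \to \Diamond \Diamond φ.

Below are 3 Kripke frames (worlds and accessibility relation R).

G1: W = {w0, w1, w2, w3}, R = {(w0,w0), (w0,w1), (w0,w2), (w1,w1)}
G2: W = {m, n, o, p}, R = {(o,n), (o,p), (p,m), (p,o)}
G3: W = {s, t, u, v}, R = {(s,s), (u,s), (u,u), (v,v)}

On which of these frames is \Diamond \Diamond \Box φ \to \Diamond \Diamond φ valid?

The schema corresponds to a generalized confluence (Geach) condition: \forall x \forall y (x R^2 y \to \exists w (yRw \wedge x R^2 w)).
G1: fails — w0R²w2 but no w with w2Rw and w0R²w.
G2: fails — oR²m but no w with mRw and oR²w.
G3: ✓.

G3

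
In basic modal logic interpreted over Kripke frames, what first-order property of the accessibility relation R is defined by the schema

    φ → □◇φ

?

This schema is the B axiom.
It corresponds to symmetry: ∀x ∀y (Rxy → Ryx).

Symmetry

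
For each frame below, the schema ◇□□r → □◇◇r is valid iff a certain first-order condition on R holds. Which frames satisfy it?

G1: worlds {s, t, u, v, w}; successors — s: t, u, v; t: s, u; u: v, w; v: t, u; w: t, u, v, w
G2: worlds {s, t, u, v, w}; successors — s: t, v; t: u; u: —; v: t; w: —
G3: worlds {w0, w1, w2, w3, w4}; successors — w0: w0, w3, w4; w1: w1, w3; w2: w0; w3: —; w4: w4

G1

Frame correspondent (Sahlqvist): ∀x ∀y ∀z ((xRy ∧ xRz) → ∃w (yR²w ∧ zR²w)) — i.e. a generalized confluence (Geach) condition.
G1: ✓.
G2: fails — sRt, sRt but no w* with tR²w* and tR²w*.
G3: fails — w0Rw0, w0Rw3 but no w with w0R²w and w3R²w.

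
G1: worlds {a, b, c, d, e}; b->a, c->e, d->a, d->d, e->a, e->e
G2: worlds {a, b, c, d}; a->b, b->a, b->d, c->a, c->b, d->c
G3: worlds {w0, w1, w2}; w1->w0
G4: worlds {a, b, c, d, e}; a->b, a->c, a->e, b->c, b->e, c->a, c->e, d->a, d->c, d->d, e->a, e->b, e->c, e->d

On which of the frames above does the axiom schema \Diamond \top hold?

G2, G4

Frame correspondent (Sahlqvist): \forall x \exists y Rxy — i.e. seriality.
G1: fails — world a has no successor.
G2: holds.
G3: fails — world w0 has no successor.
G4: holds.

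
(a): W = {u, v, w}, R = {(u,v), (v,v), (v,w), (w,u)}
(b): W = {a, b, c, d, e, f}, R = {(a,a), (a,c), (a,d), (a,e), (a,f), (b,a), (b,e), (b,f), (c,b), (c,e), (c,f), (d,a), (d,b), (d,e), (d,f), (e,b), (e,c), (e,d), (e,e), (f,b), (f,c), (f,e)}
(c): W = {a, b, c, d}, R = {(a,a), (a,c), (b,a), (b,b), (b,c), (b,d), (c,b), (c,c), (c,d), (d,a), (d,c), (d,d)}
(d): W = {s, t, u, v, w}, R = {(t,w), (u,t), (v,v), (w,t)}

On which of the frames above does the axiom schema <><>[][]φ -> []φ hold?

The schema corresponds to a generalized confluence (Geach) condition: forall x forall y forall z ((x R^2 y & xRz) -> exists w (y R^2 w & z = w)).
(a): fails — vR²w, vRw but no t with wR²t and w=t.
(b): condition met.
(c): condition met.
(d): fails — tR²t, tRw but no w* with tR²w* and w=w*.

(b), (c)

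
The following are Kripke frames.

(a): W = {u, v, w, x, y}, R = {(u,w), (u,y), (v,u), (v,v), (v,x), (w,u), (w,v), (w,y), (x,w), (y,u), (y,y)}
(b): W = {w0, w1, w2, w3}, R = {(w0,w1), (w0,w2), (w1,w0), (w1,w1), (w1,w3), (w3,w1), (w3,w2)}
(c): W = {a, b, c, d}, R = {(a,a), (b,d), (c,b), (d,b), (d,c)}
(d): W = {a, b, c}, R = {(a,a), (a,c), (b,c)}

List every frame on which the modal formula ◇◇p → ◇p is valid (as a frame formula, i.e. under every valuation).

(d)

This is the axiom for transitivity; its first-order frame correspondent is ∀x ∀y ∀z (Rxy ∧ Ryz → Rxz).
(a): fails — Rxw and Rwu but not Rxu.
(b): fails — Rw1w0 and Rw0w2 but not Rw1w2.
(c): fails — Rcb and Rbd but not Rcd.
(d): holds.
Valid on: (d).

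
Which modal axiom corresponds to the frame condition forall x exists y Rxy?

□s → ◇s

A defining formula is □s → ◇s (the D axiom).
Suppose □s→◇s is valid. At any x set V(s)=W. Then □s at x, so ◇s at x, so x has a successor.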